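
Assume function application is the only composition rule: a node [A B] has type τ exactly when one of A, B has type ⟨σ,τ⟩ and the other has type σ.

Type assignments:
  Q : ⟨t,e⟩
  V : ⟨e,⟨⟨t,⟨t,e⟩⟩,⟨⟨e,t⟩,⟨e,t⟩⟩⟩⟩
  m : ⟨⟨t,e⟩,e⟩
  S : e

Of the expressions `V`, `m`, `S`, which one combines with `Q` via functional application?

m

V : ⟨e,⟨⟨t,⟨t,e⟩⟩,⟨⟨e,t⟩,⟨e,t⟩⟩⟩⟩ — neither side's domain matches the other.
m — combines: m : ⟨⟨t,e⟩,e⟩ takes Q : ⟨t,e⟩ as argument, giving e.
S : e — neither side's domain matches the other.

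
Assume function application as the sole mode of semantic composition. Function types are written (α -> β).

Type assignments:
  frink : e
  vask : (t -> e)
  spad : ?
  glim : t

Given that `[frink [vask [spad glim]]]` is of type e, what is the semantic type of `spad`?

(t -> ((t -> e) -> (e -> e)))

[frink [vask [spad glim]]] is required to be e. frink : e cannot yield e as functor, so [vask [spad glim]] : (e -> e).
[vask [spad glim]] is required to be (e -> e). vask : (t -> e) cannot yield (e -> e) as functor, so [spad glim] : ((t -> e) -> (e -> e)).
[spad glim] is required to be ((t -> e) -> (e -> e)). glim : t cannot yield ((t -> e) -> (e -> e)) as functor, so spad : (t -> ((t -> e) -> (e -> e))).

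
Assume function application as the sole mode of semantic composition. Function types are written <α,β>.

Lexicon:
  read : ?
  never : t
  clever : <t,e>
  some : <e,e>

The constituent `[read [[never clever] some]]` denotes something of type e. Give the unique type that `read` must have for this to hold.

<e,e>

For [read [[never clever] some]] to have type e with [[never clever] some] of type e, read must be the function: read : <e,e>.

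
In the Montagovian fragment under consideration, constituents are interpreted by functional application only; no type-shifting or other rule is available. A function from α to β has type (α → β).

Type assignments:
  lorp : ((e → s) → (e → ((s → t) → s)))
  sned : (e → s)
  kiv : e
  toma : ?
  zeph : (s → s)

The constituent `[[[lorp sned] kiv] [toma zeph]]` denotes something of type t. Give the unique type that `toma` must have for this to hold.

((s → s) → (((s → t) → s) → t))

[[[lorp sned] kiv] [toma zeph]] must have type t. The sister [[lorp sned] kiv] has type ((s → t) → s); that is not a function onto t, so [toma zeph] must be the functor, of type (((s → t) → s) → t).
[toma zeph] must have type (((s → t) → s) → t). The sister zeph has type (s → s); that is not a function onto (((s → t) → s) → t), so toma must be the functor, of type ((s → s) → (((s → t) → s) → t)).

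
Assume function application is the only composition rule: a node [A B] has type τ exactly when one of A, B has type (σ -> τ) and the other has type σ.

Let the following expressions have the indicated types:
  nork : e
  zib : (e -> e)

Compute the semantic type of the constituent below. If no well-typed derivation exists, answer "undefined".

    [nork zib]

At [nork zib], zib : (e -> e) takes nork : e, giving e.

e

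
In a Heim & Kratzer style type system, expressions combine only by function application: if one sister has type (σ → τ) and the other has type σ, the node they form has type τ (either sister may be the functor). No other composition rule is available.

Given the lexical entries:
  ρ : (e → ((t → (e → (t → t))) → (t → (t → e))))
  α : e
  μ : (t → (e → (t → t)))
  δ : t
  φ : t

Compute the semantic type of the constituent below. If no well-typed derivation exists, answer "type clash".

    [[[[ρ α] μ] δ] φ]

e

[ρ α]: functor ρ : (e → ((t → (e → (t → t))) → (t → (t → e)))), argument α : e; result ((t → (e → (t → t))) → (t → (t → e))).
[[ρ α] μ]: functor [ρ α] : ((t → (e → (t → t))) → (t → (t → e))), argument μ : (t → (e → (t → t))); result (t → (t → e)).
[[[ρ α] μ] δ]: functor [[ρ α] μ] : (t → (t → e)), argument δ : t; result (t → e).
[[[[ρ α] μ] δ] φ]: functor [[[ρ α] μ] δ] : (t → e), argument φ : t; result e.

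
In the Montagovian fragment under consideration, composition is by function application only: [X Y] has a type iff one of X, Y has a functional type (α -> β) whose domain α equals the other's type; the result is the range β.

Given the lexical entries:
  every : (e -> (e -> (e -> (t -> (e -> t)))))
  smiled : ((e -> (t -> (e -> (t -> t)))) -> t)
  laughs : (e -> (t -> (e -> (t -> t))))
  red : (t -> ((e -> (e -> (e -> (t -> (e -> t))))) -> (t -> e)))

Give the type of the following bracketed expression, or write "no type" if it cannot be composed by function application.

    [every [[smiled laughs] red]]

(t -> e)

[smiled laughs]: functor smiled : ((e -> (t -> (e -> (t -> t)))) -> t), argument laughs : (e -> (t -> (e -> (t -> t)))); result t.
[[smiled laughs] red]: functor red : (t -> ((e -> (e -> (e -> (t -> (e -> t))))) -> (t -> e))), argument [smiled laughs] : t; result ((e -> (e -> (e -> (t -> (e -> t))))) -> (t -> e)).
[every [[smiled laughs] red]]: functor [[smiled laughs] red] : ((e -> (e -> (e -> (t -> (e -> t))))) -> (t -> e)), argument every : (e -> (e -> (e -> (t -> (e -> t))))); result (t -> e).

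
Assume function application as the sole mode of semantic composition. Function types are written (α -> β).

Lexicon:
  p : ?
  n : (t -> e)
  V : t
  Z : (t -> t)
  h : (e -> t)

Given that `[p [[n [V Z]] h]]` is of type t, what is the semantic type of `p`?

(t -> t)

At [p [[n [V Z]] h]] (required: t): [[n [V Z]] h] is t, which is not a function with range t; hence p is the functor — type (t -> t).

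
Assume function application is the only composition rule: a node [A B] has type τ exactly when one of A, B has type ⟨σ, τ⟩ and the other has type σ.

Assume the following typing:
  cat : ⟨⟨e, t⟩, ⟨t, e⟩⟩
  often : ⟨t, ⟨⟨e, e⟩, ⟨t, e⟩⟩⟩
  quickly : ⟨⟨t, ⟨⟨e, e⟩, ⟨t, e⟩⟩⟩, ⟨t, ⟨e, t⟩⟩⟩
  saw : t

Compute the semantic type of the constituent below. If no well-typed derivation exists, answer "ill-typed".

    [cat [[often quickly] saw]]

⟨t, e⟩

At [often quickly], quickly : ⟨⟨t, ⟨⟨e, e⟩, ⟨t, e⟩⟩⟩, ⟨t, ⟨e, t⟩⟩⟩ takes often : ⟨t, ⟨⟨e, e⟩, ⟨t, e⟩⟩⟩, giving ⟨t, ⟨e, t⟩⟩.
At [[often quickly] saw], [often quickly] : ⟨t, ⟨e, t⟩⟩ takes saw : t, giving ⟨e, t⟩.
At [cat [[often quickly] saw]], cat : ⟨⟨e, t⟩, ⟨t, e⟩⟩ takes [[often quickly] saw] : ⟨e, t⟩, giving ⟨t, e⟩.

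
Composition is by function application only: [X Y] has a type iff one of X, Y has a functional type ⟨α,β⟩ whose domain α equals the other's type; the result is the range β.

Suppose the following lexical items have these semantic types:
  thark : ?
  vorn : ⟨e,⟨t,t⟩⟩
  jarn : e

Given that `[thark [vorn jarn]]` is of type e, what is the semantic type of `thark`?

⟨⟨t,t⟩,e⟩

For [thark [vorn jarn]] to have type e with [vorn jarn] of type ⟨t,t⟩, thark must be the function: thark : ⟨⟨t,t⟩,e⟩.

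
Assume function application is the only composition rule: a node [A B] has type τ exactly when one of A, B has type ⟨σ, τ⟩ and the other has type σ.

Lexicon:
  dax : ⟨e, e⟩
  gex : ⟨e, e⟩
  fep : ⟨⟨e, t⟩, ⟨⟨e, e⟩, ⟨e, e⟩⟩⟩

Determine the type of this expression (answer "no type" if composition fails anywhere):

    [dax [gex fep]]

At [gex fep]: neither ⟨e, e⟩ nor ⟨⟨e, t⟩, ⟨⟨e, e⟩, ⟨e, e⟩⟩⟩ can take the other as argument; the node is ill-typed.

no type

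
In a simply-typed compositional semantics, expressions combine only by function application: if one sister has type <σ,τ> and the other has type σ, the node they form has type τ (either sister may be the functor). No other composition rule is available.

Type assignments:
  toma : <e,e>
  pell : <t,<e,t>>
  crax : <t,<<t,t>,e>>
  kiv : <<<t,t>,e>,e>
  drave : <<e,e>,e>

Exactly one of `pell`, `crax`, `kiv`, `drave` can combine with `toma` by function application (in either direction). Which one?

drave

pell : <t,<e,t>> — neither side's domain matches the other.
crax : <t,<<t,t>,e>> — neither side's domain matches the other.
kiv : <<<t,t>,e>,e> — neither side's domain matches the other.
drave — combines: drave : <<e,e>,e> takes toma : <e,e> as argument, giving e.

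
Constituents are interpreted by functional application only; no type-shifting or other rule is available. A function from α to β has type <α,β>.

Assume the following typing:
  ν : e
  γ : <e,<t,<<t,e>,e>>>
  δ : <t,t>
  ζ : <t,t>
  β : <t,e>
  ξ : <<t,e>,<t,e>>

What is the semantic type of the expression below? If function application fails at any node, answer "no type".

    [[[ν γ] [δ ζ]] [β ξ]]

no type

At [ν γ], γ : <e,<t,<<t,e>,e>>> takes ν : e, giving <t,<<t,e>,e>>.
At [δ ζ]: neither <t,t> nor <t,t> can take the other as argument; the node is ill-typed.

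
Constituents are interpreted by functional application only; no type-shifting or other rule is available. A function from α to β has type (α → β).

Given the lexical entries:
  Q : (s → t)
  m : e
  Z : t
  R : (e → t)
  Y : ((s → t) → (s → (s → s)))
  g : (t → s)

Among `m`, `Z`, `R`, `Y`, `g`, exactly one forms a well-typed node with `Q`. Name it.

m : e — no; Q wants s, and m wants nothing (atomic).
Z : t — no; Q wants s, and Z wants nothing (atomic).
R : (e → t) — no; Q wants s, and R wants e.
Y — combines: Y : ((s → t) → (s → (s → s))) takes Q : (s → t) as argument, giving (s → (s → s)).
g : (t → s) — no; Q wants s, and g wants t.

Y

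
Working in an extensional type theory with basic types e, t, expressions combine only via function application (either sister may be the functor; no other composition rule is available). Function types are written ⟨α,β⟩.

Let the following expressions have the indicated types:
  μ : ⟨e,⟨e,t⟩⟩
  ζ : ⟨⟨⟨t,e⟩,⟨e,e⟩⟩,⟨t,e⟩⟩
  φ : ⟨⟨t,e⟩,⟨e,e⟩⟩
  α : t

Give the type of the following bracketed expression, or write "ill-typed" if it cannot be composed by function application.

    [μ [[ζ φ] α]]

[ζ φ]: ⟨⟨⟨t,e⟩,⟨e,e⟩⟩,⟨t,e⟩⟩ applied to ⟨⟨t,e⟩,⟨e,e⟩⟩ yields ⟨t,e⟩.
[[ζ φ] α]: ⟨t,e⟩ applied to t yields e.
[μ [[ζ φ] α]]: ⟨e,⟨e,t⟩⟩ applied to e yields ⟨e,t⟩.

⟨e,t⟩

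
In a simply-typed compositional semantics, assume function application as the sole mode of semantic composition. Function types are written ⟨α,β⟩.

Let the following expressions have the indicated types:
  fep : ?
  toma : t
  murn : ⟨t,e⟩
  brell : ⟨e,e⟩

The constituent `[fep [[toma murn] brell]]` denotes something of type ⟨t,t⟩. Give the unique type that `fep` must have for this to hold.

[fep [[toma murn] brell]] is required to be ⟨t,t⟩. [[toma murn] brell] : e cannot yield ⟨t,t⟩ as functor, so fep : ⟨e,⟨t,t⟩⟩.

⟨e,⟨t,t⟩⟩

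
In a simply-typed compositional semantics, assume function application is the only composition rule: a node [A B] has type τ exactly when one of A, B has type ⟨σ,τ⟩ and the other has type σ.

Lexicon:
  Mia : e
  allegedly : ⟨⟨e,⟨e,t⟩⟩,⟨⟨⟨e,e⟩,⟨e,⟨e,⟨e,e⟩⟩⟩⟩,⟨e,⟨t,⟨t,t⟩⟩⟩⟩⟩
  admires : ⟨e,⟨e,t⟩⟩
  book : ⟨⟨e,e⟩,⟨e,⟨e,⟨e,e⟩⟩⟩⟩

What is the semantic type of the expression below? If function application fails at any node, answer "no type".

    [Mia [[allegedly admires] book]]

⟨t,⟨t,t⟩⟩

[allegedly admires]: functor allegedly : ⟨⟨e,⟨e,t⟩⟩,⟨⟨⟨e,e⟩,⟨e,⟨e,⟨e,e⟩⟩⟩⟩,⟨e,⟨t,⟨t,t⟩⟩⟩⟩⟩, argument admires : ⟨e,⟨e,t⟩⟩; result ⟨⟨⟨e,e⟩,⟨e,⟨e,⟨e,e⟩⟩⟩⟩,⟨e,⟨t,⟨t,t⟩⟩⟩⟩.
[[allegedly admires] book]: functor [allegedly admires] : ⟨⟨⟨e,e⟩,⟨e,⟨e,⟨e,e⟩⟩⟩⟩,⟨e,⟨t,⟨t,t⟩⟩⟩⟩, argument book : ⟨⟨e,e⟩,⟨e,⟨e,⟨e,e⟩⟩⟩⟩; result ⟨e,⟨t,⟨t,t⟩⟩⟩.
[Mia [[allegedly admires] book]]: functor [[allegedly admires] book] : ⟨e,⟨t,⟨t,t⟩⟩⟩, argument Mia : e; result ⟨t,⟨t,t⟩⟩.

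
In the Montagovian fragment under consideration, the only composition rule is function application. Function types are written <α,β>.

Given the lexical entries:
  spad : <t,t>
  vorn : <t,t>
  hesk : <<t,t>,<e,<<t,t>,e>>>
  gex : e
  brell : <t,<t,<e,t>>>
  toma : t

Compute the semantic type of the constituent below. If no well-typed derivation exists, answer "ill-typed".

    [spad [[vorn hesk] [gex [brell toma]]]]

[vorn hesk]: hesk is <<t,t>,<e,<<t,t>,e>>>, vorn is <t,t>; result <e,<<t,t>,e>>.
[brell toma]: brell is <t,<t,<e,t>>>, toma is t; result <t,<e,t>>.
[gex [brell toma]]: e and <t,<e,t>> cannot combine by function application — type clash.

ill-typed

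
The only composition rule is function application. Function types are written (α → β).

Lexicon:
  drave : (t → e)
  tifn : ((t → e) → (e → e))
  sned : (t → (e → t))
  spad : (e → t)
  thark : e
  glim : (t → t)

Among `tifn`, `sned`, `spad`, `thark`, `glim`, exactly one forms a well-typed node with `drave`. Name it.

tifn

tifn — combines: tifn : ((t → e) → (e → e)) takes drave : (t → e) as argument, giving (e → e).
sned : (t → (e → t)) — drave needs t; sned needs t; neither fits.
spad : (e → t) — drave needs t; spad needs e; neither fits.
thark : e — drave needs t; thark needs nothing (atomic); neither fits.
glim : (t → t) — drave needs t; glim needs t; neither fits.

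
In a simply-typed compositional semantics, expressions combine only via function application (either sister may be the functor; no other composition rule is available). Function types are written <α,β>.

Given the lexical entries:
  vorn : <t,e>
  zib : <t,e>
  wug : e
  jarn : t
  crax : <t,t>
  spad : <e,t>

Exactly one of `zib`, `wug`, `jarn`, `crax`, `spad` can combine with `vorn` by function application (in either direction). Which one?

zib : <t,e> — no; vorn wants t, and zib wants t.
wug : e — no; vorn wants t, and wug wants nothing (atomic).
jarn — combines: vorn : <t,e> takes jarn : t as argument, giving e.
crax : <t,t> — no; vorn wants t, and crax wants t.
spad : <e,t> — no; vorn wants t, and spad wants e.

jarn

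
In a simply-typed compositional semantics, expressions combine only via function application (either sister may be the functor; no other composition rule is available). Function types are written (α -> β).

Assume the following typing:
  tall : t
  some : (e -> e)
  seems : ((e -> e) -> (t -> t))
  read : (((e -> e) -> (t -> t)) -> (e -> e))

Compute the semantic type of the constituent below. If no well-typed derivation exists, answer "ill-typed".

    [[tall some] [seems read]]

[tall some]: t with (e -> e) — neither is a function whose domain matches the other; composition fails here.

ill-typed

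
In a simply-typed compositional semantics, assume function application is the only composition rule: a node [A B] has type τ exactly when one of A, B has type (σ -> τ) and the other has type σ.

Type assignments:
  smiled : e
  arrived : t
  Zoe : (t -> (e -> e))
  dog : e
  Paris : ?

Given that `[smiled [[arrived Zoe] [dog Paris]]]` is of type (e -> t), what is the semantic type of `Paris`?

(e -> ((e -> e) -> (e -> (e -> t))))

For [smiled [[arrived Zoe] [dog Paris]]] to have type (e -> t) with smiled of type e, [[arrived Zoe] [dog Paris]] must be the function: [[arrived Zoe] [dog Paris]] : (e -> (e -> t)).
For [[arrived Zoe] [dog Paris]] to have type (e -> (e -> t)) with [arrived Zoe] of type (e -> e), [dog Paris] must be the function: [dog Paris] : ((e -> e) -> (e -> (e -> t))).
For [dog Paris] to have type ((e -> e) -> (e -> (e -> t))) with dog of type e, Paris must be the function: Paris : (e -> ((e -> e) -> (e -> (e -> t)))).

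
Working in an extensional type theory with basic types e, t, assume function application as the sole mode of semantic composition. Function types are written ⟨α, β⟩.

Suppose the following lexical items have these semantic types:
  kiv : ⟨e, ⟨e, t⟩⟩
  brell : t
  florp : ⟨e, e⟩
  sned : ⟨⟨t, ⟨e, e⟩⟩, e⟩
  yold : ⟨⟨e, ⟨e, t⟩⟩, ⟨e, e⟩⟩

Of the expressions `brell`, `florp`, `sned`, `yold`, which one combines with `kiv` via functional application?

yold

brell : t — does not combine with kiv.
florp : ⟨e, e⟩ — does not combine with kiv.
sned : ⟨⟨t, ⟨e, e⟩⟩, e⟩ — does not combine with kiv.
yold — combines: yold : ⟨⟨e, ⟨e, t⟩⟩, ⟨e, e⟩⟩ takes kiv : ⟨e, ⟨e, t⟩⟩ as argument, giving ⟨e, e⟩.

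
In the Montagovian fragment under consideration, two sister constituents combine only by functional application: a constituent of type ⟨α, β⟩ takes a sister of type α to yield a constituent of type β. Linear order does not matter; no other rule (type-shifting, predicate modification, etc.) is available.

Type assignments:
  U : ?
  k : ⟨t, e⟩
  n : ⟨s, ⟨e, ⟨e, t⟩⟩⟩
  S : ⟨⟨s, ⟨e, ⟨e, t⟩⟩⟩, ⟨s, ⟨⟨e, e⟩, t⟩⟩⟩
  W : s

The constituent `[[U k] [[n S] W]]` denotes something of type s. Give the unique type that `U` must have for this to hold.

⟨⟨t, e⟩, ⟨⟨⟨e, e⟩, t⟩, s⟩⟩

[[U k] [[n S] W]] must have type s. The sister [[n S] W] has type ⟨⟨e, e⟩, t⟩; that is not a function onto s, so [U k] must be the functor, of type ⟨⟨⟨e, e⟩, t⟩, s⟩.
[U k] must have type ⟨⟨⟨e, e⟩, t⟩, s⟩. The sister k has type ⟨t, e⟩; that is not a function onto ⟨⟨⟨e, e⟩, t⟩, s⟩, so U must be the functor, of type ⟨⟨t, e⟩, ⟨⟨⟨e, e⟩, t⟩, s⟩⟩.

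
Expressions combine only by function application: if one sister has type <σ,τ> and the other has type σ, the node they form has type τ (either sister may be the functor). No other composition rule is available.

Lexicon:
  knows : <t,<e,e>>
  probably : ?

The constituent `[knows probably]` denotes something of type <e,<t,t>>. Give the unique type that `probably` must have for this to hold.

[knows probably] must have type <e,<t,t>>. The sister knows has type <t,<e,e>>; that is not a function onto <e,<t,t>>, so probably must be the functor, of type <<t,<e,e>>,<e,<t,t>>>.

<<t,<e,e>>,<e,<t,t>>>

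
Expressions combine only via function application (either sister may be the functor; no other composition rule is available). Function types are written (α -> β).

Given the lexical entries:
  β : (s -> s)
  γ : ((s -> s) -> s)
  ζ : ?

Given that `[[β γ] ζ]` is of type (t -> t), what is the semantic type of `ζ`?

[[β γ] ζ] must have type (t -> t). The sister [β γ] has type s; that is not a function onto (t -> t), so ζ must be the functor, of type (s -> (t -> t)).

(s -> (t -> t))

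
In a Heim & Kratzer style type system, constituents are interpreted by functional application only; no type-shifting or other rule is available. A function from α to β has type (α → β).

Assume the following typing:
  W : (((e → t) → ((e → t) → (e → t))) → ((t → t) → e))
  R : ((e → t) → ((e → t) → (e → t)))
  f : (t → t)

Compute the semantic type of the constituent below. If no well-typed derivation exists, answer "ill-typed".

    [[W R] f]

[W R]: (((e → t) → ((e → t) → (e → t))) → ((t → t) → e)) applied to ((e → t) → ((e → t) → (e → t))) yields ((t → t) → e).
[[W R] f]: ((t → t) → e) applied to (t → t) yields e.

e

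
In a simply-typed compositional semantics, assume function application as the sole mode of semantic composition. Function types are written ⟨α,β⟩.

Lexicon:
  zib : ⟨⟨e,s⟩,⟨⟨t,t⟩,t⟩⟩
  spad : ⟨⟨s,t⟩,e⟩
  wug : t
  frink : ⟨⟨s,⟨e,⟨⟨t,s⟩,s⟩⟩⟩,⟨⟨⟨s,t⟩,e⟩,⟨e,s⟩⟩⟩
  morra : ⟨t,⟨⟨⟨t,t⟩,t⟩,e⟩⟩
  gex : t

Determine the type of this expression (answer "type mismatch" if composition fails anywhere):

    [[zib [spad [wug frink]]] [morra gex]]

[wug frink]: t and ⟨⟨s,⟨e,⟨⟨t,s⟩,s⟩⟩⟩,⟨⟨⟨s,t⟩,e⟩,⟨e,s⟩⟩⟩ cannot combine by function application — type clash.

type mismatch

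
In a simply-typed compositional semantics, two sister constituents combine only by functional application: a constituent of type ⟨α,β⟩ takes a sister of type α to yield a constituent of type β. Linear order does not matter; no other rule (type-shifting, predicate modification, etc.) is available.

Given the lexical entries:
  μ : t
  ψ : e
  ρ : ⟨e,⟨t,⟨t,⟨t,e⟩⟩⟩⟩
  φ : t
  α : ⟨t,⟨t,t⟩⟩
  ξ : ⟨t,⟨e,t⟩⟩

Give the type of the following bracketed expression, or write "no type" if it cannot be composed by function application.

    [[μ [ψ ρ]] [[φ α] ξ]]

[ψ ρ]: ⟨e,⟨t,⟨t,⟨t,e⟩⟩⟩⟩ applied to e yields ⟨t,⟨t,⟨t,e⟩⟩⟩.
[μ [ψ ρ]]: ⟨t,⟨t,⟨t,e⟩⟩⟩ applied to t yields ⟨t,⟨t,e⟩⟩.
[φ α]: ⟨t,⟨t,t⟩⟩ applied to t yields ⟨t,t⟩.
At [[φ α] ξ]: neither ⟨t,t⟩ nor ⟨t,⟨e,t⟩⟩ can take the other as argument; the node is ill-typed.

no type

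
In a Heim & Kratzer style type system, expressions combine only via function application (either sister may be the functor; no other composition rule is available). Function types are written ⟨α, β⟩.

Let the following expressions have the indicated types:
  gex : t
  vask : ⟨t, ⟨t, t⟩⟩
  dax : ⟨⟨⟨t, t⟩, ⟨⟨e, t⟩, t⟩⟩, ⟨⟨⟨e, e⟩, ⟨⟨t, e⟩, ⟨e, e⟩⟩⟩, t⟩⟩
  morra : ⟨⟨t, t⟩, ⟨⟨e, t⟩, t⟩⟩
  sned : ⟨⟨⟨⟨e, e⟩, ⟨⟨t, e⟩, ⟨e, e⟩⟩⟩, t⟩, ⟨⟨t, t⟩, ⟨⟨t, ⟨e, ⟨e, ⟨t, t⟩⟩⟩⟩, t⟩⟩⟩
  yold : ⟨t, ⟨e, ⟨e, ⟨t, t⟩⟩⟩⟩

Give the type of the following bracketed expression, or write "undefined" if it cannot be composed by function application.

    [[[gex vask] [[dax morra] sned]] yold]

[gex vask] — vask of type ⟨t, ⟨t, t⟩⟩ combines with gex of type t: type ⟨t, t⟩.
[dax morra] — dax of type ⟨⟨⟨t, t⟩, ⟨⟨e, t⟩, t⟩⟩, ⟨⟨⟨e, e⟩, ⟨⟨t, e⟩, ⟨e, e⟩⟩⟩, t⟩⟩ combines with morra of type ⟨⟨t, t⟩, ⟨⟨e, t⟩, t⟩⟩: type ⟨⟨⟨e, e⟩, ⟨⟨t, e⟩, ⟨e, e⟩⟩⟩, t⟩.
[[dax morra] sned] — sned of type ⟨⟨⟨⟨e, e⟩, ⟨⟨t, e⟩, ⟨e, e⟩⟩⟩, t⟩, ⟨⟨t, t⟩, ⟨⟨t, ⟨e, ⟨e, ⟨t, t⟩⟩⟩⟩, t⟩⟩⟩ combines with [dax morra] of type ⟨⟨⟨e, e⟩, ⟨⟨t, e⟩, ⟨e, e⟩⟩⟩, t⟩: type ⟨⟨t, t⟩, ⟨⟨t, ⟨e, ⟨e, ⟨t, t⟩⟩⟩⟩, t⟩⟩.
[[gex vask] [[dax morra] sned]] — [[dax morra] sned] of type ⟨⟨t, t⟩, ⟨⟨t, ⟨e, ⟨e, ⟨t, t⟩⟩⟩⟩, t⟩⟩ combines with [gex vask] of type ⟨t, t⟩: type ⟨⟨t, ⟨e, ⟨e, ⟨t, t⟩⟩⟩⟩, t⟩.
[[[gex vask] [[dax morra] sned]] yold] — [[gex vask] [[dax morra] sned]] of type ⟨⟨t, ⟨e, ⟨e, ⟨t, t⟩⟩⟩⟩, t⟩ combines with yold of type ⟨t, ⟨e, ⟨e, ⟨t, t⟩⟩⟩⟩: type t.

t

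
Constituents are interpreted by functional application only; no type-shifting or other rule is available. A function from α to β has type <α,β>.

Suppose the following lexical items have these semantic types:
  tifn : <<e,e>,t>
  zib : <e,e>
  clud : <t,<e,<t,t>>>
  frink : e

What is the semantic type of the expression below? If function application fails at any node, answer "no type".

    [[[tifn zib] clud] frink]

[tifn zib]: tifn is <<e,e>,t>, zib is <e,e>; result t.
[[tifn zib] clud]: clud is <t,<e,<t,t>>>, [tifn zib] is t; result <e,<t,t>>.
[[[tifn zib] clud] frink]: [[tifn zib] clud] is <e,<t,t>>, frink is e; result <t,t>.

<t,t>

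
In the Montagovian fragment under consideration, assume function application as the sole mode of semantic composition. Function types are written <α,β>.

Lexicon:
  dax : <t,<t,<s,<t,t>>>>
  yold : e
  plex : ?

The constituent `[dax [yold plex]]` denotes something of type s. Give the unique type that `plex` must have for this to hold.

[dax [yold plex]] must have type s. The sister dax has type <t,<t,<s,<t,t>>>>; that is not a function onto s, so [yold plex] must be the functor, of type <<t,<t,<s,<t,t>>>>,s>.
[yold plex] must have type <<t,<t,<s,<t,t>>>>,s>. The sister yold has type e; that is not a function onto <<t,<t,<s,<t,t>>>>,s>, so plex must be the functor, of type <e,<<t,<t,<s,<t,t>>>>,s>>.

<e,<<t,<t,<s,<t,t>>>>,s>>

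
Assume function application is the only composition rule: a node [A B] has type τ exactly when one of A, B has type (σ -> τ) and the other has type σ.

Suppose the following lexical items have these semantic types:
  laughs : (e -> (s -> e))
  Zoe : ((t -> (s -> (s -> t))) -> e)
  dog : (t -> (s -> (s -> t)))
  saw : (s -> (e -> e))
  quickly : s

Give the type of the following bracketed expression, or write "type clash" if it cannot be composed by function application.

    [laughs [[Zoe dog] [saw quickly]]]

[Zoe dog]: functor Zoe : ((t -> (s -> (s -> t))) -> e), argument dog : (t -> (s -> (s -> t))); result e.
[saw quickly]: functor saw : (s -> (e -> e)), argument quickly : s; result (e -> e).
[[Zoe dog] [saw quickly]]: functor [saw quickly] : (e -> e), argument [Zoe dog] : e; result e.
[laughs [[Zoe dog] [saw quickly]]]: functor laughs : (e -> (s -> e)), argument [[Zoe dog] [saw quickly]] : e; result (s -> e).

(s -> e)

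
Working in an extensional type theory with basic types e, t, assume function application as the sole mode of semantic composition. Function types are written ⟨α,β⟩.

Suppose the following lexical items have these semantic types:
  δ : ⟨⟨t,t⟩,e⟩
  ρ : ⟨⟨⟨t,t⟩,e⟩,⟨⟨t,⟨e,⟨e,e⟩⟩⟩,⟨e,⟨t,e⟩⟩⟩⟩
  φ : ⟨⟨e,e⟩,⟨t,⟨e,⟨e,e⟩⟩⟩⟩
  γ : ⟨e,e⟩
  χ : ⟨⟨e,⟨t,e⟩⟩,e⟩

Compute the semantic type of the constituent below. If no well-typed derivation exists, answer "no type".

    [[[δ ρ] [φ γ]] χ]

[δ ρ]: ρ is ⟨⟨⟨t,t⟩,e⟩,⟨⟨t,⟨e,⟨e,e⟩⟩⟩,⟨e,⟨t,e⟩⟩⟩⟩, δ is ⟨⟨t,t⟩,e⟩; result ⟨⟨t,⟨e,⟨e,e⟩⟩⟩,⟨e,⟨t,e⟩⟩⟩.
[φ γ]: φ is ⟨⟨e,e⟩,⟨t,⟨e,⟨e,e⟩⟩⟩⟩, γ is ⟨e,e⟩; result ⟨t,⟨e,⟨e,e⟩⟩⟩.
[[δ ρ] [φ γ]]: [δ ρ] is ⟨⟨t,⟨e,⟨e,e⟩⟩⟩,⟨e,⟨t,e⟩⟩⟩, [φ γ] is ⟨t,⟨e,⟨e,e⟩⟩⟩; result ⟨e,⟨t,e⟩⟩.
[[[δ ρ] [φ γ]] χ]: χ is ⟨⟨e,⟨t,e⟩⟩,e⟩, [[δ ρ] [φ γ]] is ⟨e,⟨t,e⟩⟩; result e.

e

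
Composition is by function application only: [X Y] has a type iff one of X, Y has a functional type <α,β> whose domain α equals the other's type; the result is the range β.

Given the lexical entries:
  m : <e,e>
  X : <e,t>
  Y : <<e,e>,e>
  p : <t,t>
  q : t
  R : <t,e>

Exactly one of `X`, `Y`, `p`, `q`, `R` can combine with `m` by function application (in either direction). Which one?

Y

X : <e,t> — does not combine with m.
Y — combines: Y : <<e,e>,e> takes m : <e,e> as argument, giving e.
p : <t,t> — does not combine with m.
q : t — does not combine with m.
R : <t,e> — does not combine with m.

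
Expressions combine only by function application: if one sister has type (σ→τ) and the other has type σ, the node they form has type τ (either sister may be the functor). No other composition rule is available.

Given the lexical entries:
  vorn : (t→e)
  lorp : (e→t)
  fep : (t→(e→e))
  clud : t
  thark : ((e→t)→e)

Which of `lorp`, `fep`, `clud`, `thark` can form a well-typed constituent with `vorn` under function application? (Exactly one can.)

clud

lorp : (e→t) — neither side's domain matches the other.
fep : (t→(e→e)) — neither side's domain matches the other.
clud — combines: vorn : (t→e) takes clud : t as argument, giving e.
thark : ((e→t)→e) — neither side's domain matches the other.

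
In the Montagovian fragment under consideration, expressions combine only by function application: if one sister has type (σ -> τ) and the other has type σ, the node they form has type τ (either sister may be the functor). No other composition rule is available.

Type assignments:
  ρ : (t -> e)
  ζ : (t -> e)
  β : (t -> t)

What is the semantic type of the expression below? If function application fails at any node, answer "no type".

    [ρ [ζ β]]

[ζ β]: (t -> e) with (t -> t) — neither is a function whose domain matches the other; composition fails here.

no type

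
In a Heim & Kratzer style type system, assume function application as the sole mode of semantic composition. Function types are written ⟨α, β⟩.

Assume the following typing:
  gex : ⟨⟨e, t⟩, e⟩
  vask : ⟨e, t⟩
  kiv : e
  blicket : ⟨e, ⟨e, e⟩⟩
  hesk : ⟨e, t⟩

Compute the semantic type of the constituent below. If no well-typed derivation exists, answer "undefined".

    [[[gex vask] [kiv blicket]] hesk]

t

[gex vask] — gex of type ⟨⟨e, t⟩, e⟩ combines with vask of type ⟨e, t⟩: type e.
[kiv blicket] — blicket of type ⟨e, ⟨e, e⟩⟩ combines with kiv of type e: type ⟨e, e⟩.
[[gex vask] [kiv blicket]] — [kiv blicket] of type ⟨e, e⟩ combines with [gex vask] of type e: type e.
[[[gex vask] [kiv blicket]] hesk] — hesk of type ⟨e, t⟩ combines with [[gex vask] [kiv blicket]] of type e: type t.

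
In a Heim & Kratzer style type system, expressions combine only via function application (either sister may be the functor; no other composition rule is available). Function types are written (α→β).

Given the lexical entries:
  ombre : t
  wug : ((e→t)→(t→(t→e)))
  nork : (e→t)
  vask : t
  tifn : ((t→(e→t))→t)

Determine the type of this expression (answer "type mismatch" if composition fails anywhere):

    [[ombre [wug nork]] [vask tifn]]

type mismatch

At [wug nork], wug : ((e→t)→(t→(t→e))) takes nork : (e→t), giving (t→(t→e)).
At [ombre [wug nork]], [wug nork] : (t→(t→e)) takes ombre : t, giving (t→e).
At [vask tifn]: neither t nor ((t→(e→t))→t) can take the other as argument; the node is ill-typed.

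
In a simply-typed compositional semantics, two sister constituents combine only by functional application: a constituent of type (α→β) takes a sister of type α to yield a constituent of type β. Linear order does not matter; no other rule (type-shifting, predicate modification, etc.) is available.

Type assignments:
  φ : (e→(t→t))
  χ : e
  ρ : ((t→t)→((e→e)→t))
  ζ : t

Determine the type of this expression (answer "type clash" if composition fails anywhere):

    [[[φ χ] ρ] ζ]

[φ χ]: φ is (e→(t→t)), χ is e; result (t→t).
[[φ χ] ρ]: ρ is ((t→t)→((e→e)→t)), [φ χ] is (t→t); result ((e→e)→t).
At [[[φ χ] ρ] ζ]: neither ((e→e)→t) nor t can take the other as argument; the node is ill-typed.

type clash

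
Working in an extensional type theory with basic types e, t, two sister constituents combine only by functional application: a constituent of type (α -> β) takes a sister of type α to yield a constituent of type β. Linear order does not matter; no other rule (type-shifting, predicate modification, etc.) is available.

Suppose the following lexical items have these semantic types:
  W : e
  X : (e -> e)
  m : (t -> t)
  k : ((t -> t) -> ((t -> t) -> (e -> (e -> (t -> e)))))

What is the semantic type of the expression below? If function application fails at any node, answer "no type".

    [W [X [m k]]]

[m k]: ((t -> t) -> ((t -> t) -> (e -> (e -> (t -> e))))) applied to (t -> t) yields ((t -> t) -> (e -> (e -> (t -> e)))).
[X [m k]]: (e -> e) with ((t -> t) -> (e -> (e -> (t -> e)))) — neither is a function whose domain matches the other; composition fails here.

no type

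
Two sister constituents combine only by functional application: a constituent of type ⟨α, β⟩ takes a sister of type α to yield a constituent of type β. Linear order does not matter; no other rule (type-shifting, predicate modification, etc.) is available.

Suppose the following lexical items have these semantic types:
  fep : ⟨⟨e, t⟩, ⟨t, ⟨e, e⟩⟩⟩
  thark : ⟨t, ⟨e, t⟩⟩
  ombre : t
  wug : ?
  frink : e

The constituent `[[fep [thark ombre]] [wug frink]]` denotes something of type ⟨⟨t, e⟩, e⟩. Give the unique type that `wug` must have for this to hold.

At [[fep [thark ombre]] [wug frink]] (required: ⟨⟨t, e⟩, e⟩): [fep [thark ombre]] is ⟨t, ⟨e, e⟩⟩, which is not a function with range ⟨⟨t, e⟩, e⟩; hence [wug frink] is the functor — type ⟨⟨t, ⟨e, e⟩⟩, ⟨⟨t, e⟩, e⟩⟩.
At [wug frink] (required: ⟨⟨t, ⟨e, e⟩⟩, ⟨⟨t, e⟩, e⟩⟩): frink is e, which is not a function with range ⟨⟨t, ⟨e, e⟩⟩, ⟨⟨t, e⟩, e⟩⟩; hence wug is the functor — type ⟨e, ⟨⟨t, ⟨e, e⟩⟩, ⟨⟨t, e⟩, e⟩⟩⟩.

⟨e, ⟨⟨t, ⟨e, e⟩⟩, ⟨⟨t, e⟩, e⟩⟩⟩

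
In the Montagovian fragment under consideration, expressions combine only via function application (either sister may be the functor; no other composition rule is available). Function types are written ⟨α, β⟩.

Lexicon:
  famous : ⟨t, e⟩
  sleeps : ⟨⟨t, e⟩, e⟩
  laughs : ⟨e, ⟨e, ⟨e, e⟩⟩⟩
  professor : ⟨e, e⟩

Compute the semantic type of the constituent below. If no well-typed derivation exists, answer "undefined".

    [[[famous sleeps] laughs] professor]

undefined

[famous sleeps] — sleeps of type ⟨⟨t, e⟩, e⟩ combines with famous of type ⟨t, e⟩: type e.
[[famous sleeps] laughs] — laughs of type ⟨e, ⟨e, ⟨e, e⟩⟩⟩ combines with [famous sleeps] of type e: type ⟨e, ⟨e, e⟩⟩.
[[[famous sleeps] laughs] professor]: ⟨e, ⟨e, e⟩⟩ and ⟨e, e⟩ cannot combine by function application — type clash.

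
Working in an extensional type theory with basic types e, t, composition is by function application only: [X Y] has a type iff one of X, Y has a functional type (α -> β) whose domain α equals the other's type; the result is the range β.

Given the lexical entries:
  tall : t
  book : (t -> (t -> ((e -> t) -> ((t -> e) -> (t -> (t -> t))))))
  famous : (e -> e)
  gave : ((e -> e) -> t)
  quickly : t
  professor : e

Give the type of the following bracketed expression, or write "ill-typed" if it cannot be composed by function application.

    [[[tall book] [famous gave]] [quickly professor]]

ill-typed

[tall book] — book of type (t -> (t -> ((e -> t) -> ((t -> e) -> (t -> (t -> t)))))) combines with tall of type t: type (t -> ((e -> t) -> ((t -> e) -> (t -> (t -> t))))).
[famous gave] — gave of type ((e -> e) -> t) combines with famous of type (e -> e): type t.
[[tall book] [famous gave]] — [tall book] of type (t -> ((e -> t) -> ((t -> e) -> (t -> (t -> t))))) combines with [famous gave] of type t: type ((e -> t) -> ((t -> e) -> (t -> (t -> t)))).
[quickly professor]: t and e cannot combine by function application — type clash.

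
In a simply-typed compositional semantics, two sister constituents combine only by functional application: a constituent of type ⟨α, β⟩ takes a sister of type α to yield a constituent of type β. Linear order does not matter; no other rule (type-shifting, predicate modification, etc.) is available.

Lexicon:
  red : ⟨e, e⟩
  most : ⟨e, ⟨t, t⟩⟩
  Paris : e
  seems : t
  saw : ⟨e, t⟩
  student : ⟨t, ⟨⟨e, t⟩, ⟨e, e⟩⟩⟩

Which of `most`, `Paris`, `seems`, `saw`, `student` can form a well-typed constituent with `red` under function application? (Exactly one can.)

most : ⟨e, ⟨t, t⟩⟩ — does not combine with red.
Paris — combines: red : ⟨e, e⟩ takes Paris : e as argument, giving e.
seems : t — does not combine with red.
saw : ⟨e, t⟩ — does not combine with red.
student : ⟨t, ⟨⟨e, t⟩, ⟨e, e⟩⟩⟩ — does not combine with red.

Paris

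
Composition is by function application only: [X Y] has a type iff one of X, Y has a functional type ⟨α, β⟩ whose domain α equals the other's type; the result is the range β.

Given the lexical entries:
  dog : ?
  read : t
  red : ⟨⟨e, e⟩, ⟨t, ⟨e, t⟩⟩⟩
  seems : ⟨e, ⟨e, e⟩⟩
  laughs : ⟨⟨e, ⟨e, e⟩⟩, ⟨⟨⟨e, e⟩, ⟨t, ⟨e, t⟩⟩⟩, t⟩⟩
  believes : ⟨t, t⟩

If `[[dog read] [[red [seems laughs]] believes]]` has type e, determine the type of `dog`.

⟨t, ⟨t, e⟩⟩

[[dog read] [[red [seems laughs]] believes]] must have type e. The sister [[red [seems laughs]] believes] has type t; that is not a function onto e, so [dog read] must be the functor, of type ⟨t, e⟩.
[dog read] must have type ⟨t, e⟩. The sister read has type t; that is not a function onto ⟨t, e⟩, so dog must be the functor, of type ⟨t, ⟨t, e⟩⟩.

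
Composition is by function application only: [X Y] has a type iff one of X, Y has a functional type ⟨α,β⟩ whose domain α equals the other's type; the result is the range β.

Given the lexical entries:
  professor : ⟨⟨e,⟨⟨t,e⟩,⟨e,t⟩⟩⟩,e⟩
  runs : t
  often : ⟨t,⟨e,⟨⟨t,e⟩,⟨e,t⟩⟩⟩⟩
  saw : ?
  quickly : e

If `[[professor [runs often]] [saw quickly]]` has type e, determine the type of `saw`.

⟨e,⟨e,e⟩⟩

For [[professor [runs often]] [saw quickly]] to have type e with [professor [runs often]] of type e, [saw quickly] must be the function: [saw quickly] : ⟨e,e⟩.
For [saw quickly] to have type ⟨e,e⟩ with quickly of type e, saw must be the function: saw : ⟨e,⟨e,e⟩⟩.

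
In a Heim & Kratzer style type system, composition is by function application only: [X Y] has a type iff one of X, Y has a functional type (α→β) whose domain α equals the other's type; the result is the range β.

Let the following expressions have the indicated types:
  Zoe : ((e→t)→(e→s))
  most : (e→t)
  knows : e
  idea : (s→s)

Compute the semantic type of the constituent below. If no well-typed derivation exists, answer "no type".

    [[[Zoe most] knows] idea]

s

[Zoe most]: functor Zoe : ((e→t)→(e→s)), argument most : (e→t); result (e→s).
[[Zoe most] knows]: functor [Zoe most] : (e→s), argument knows : e; result s.
[[[Zoe most] knows] idea]: functor idea : (s→s), argument [[Zoe most] knows] : s; result s.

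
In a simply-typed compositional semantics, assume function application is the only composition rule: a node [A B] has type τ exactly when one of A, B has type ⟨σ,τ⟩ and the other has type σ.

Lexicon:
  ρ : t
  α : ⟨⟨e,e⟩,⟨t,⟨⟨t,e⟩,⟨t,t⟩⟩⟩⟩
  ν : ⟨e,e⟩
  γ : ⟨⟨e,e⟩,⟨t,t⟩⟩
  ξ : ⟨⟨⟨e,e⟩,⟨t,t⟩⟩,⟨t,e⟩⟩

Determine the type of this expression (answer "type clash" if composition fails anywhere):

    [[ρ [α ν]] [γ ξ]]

⟨t,t⟩

At [α ν], α : ⟨⟨e,e⟩,⟨t,⟨⟨t,e⟩,⟨t,t⟩⟩⟩⟩ takes ν : ⟨e,e⟩, giving ⟨t,⟨⟨t,e⟩,⟨t,t⟩⟩⟩.
At [ρ [α ν]], [α ν] : ⟨t,⟨⟨t,e⟩,⟨t,t⟩⟩⟩ takes ρ : t, giving ⟨⟨t,e⟩,⟨t,t⟩⟩.
At [γ ξ], ξ : ⟨⟨⟨e,e⟩,⟨t,t⟩⟩,⟨t,e⟩⟩ takes γ : ⟨⟨e,e⟩,⟨t,t⟩⟩, giving ⟨t,e⟩.
At [[ρ [α ν]] [γ ξ]], [ρ [α ν]] : ⟨⟨t,e⟩,⟨t,t⟩⟩ takes [γ ξ] : ⟨t,e⟩, giving ⟨t,t⟩.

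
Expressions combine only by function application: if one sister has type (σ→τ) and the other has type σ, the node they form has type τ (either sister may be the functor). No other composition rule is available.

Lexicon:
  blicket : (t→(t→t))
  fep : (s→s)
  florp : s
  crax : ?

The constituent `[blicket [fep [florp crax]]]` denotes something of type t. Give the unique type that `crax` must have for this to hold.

(s→((s→s)→((t→(t→t))→t)))

For [blicket [fep [florp crax]]] to have type t with blicket of type (t→(t→t)), [fep [florp crax]] must be the function: [fep [florp crax]] : ((t→(t→t))→t).
For [fep [florp crax]] to have type ((t→(t→t))→t) with fep of type (s→s), [florp crax] must be the function: [florp crax] : ((s→s)→((t→(t→t))→t)).
For [florp crax] to have type ((s→s)→((t→(t→t))→t)) with florp of type s, crax must be the function: crax : (s→((s→s)→((t→(t→t))→t))).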